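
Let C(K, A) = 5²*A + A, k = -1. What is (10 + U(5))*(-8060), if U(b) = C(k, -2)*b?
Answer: 2015000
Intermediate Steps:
C(K, A) = 26*A (C(K, A) = 25*A + A = 26*A)
U(b) = -52*b (U(b) = (26*(-2))*b = -52*b)
(10 + U(5))*(-8060) = (10 - 52*5)*(-8060) = (10 - 260)*(-8060) = -250*(-8060) = 2015000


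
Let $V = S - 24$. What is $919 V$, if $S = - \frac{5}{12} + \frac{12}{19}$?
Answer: $- \frac{4983737}{228} \approx -21859.0$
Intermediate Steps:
$S = \frac{49}{228}$ ($S = \left(-5\right) \frac{1}{12} + 12 \cdot \frac{1}{19} = - \frac{5}{12} + \frac{12}{19} = \frac{49}{228} \approx 0.21491$)
$V = - \frac{5423}{228}$ ($V = \frac{49}{228} - 24 = - \frac{5423}{228} \approx -23.785$)
$919 V = 919 \left(- \frac{5423}{228}\right) = - \frac{4983737}{228}$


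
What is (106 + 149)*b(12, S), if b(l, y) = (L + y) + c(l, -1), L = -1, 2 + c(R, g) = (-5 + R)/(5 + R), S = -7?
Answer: -2445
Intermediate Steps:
c(R, g) = -2 + (-5 + R)/(5 + R)
b(l, y) = -1 + y + (-15 - l)/(5 + l) (b(l, y) = (-1 + y) + (-15 - l)/(5 + l) = -1 + y + (-15 - l)/(5 + l))
(106 + 149)*b(12, S) = (106 + 149)*((-15 - 1*12 + (-1 - 7)*(5 + 12))/(5 + 12)) = 255*((-15 - 12 - 8*17)/17) = 255*((-15 - 12 - 136)/17) = 255*((1/17)*(-163)) = 255*(-163/17) = -2445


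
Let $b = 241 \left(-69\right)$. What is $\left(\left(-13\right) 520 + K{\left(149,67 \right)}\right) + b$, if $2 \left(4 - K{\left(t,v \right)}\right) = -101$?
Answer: $- \frac{46669}{2} \approx -23335.0$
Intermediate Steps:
$K{\left(t,v \right)} = \frac{109}{2}$ ($K{\left(t,v \right)} = 4 - - \frac{101}{2} = 4 + \frac{101}{2} = \frac{109}{2}$)
$b = -16629$
$\left(\left(-13\right) 520 + K{\left(149,67 \right)}\right) + b = \left(\left(-13\right) 520 + \frac{109}{2}\right) - 16629 = \left(-6760 + \frac{109}{2}\right) - 16629 = - \frac{13411}{2} - 16629 = - \frac{46669}{2}$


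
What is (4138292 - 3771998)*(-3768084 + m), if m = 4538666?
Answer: 282259563108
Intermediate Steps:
(4138292 - 3771998)*(-3768084 + m) = (4138292 - 3771998)*(-3768084 + 4538666) = 366294*770582 = 282259563108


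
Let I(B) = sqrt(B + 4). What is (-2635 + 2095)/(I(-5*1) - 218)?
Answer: 23544/9505 + 108*I/9505 ≈ 2.477 + 0.011362*I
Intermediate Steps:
I(B) = sqrt(4 + B)
(-2635 + 2095)/(I(-5*1) - 218) = (-2635 + 2095)/(sqrt(4 - 5*1) - 218) = -540/(sqrt(4 - 5) - 218) = -540/(sqrt(-1) - 218) = -540/(I - 218) = -540*(-218 - I)/47525 = -108*(-218 - I)/9505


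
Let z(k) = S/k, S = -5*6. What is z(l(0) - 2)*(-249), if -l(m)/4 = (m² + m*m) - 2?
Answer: 1245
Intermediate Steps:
l(m) = 8 - 8*m² (l(m) = -4*((m² + m*m) - 2) = -4*((m² + m²) - 2) = -4*(2*m² - 2) = -4*(-2 + 2*m²) = 8 - 8*m²)
S = -30
z(k) = -30/k
z(l(0) - 2)*(-249) = -30/((8 - 8*0²) - 2)*(-249) = -30/((8 - 8*0) - 2)*(-249) = -30/((8 + 0) - 2)*(-249) = -30/(8 - 2)*(-249) = -30/6*(-249) = -30*⅙*(-249) = -5*(-249) = 1245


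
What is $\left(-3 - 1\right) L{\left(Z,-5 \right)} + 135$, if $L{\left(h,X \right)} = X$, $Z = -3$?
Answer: $155$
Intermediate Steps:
$\left(-3 - 1\right) L{\left(Z,-5 \right)} + 135 = \left(-3 - 1\right) \left(-5\right) + 135 = \left(-4\right) \left(-5\right) + 135 = 20 + 135 = 155$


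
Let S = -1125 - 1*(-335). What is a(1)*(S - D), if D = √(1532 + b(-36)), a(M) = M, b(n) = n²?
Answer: -790 - 2*√707 ≈ -843.18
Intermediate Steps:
D = 2*√707 (D = √(1532 + (-36)²) = √(1532 + 1296) = √2828 = 2*√707 ≈ 53.179)
S = -790 (S = -1125 + 335 = -790)
a(1)*(S - D) = 1*(-790 - 2*√707) = -790 - 2*√707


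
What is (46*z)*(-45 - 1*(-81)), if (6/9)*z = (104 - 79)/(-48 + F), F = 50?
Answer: 31050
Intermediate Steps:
z = 75/4 (z = 3*((104 - 79)/(-48 + 50))/2 = 3*(25/2)/2 = 3*(25*(½))/2 = (3/2)*(25/2) = 75/4 ≈ 18.750)
(46*z)*(-45 - 1*(-81)) = (46*(75/4))*(-45 - 1*(-81)) = 1725*(-45 + 81)/2 = (1725/2)*36 = 31050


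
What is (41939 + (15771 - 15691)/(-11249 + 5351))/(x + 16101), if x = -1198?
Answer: 123678071/43948947 ≈ 2.8141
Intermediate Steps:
(41939 + (15771 - 15691)/(-11249 + 5351))/(x + 16101) = (41939 + (15771 - 15691)/(-11249 + 5351))/(-1198 + 16101) = (41939 + 80/(-5898))/14903 = (41939 + 80*(-1/5898))*(1/14903) = (41939 - 40/2949)*(1/14903) = (123678071/2949)*(1/14903) = 123678071/43948947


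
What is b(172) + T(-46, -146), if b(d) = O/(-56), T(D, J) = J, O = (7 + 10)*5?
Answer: -8261/56 ≈ -147.52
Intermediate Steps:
O = 85 (O = 17*5 = 85)
b(d) = -85/56 (b(d) = 85/(-56) = 85*(-1/56) = -85/56)
b(172) + T(-46, -146) = -85/56 - 146 = -8261/56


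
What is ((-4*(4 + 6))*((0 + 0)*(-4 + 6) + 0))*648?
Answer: 0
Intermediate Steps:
((-4*(4 + 6))*((0 + 0)*(-4 + 6) + 0))*648 = ((-4*10)*(0*2 + 0))*648 = -40*(0 + 0)*648 = -40*0*648 = 0*648 = 0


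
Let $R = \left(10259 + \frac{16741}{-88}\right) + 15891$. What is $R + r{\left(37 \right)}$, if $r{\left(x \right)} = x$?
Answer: $\frac{2287715}{88} \approx 25997.0$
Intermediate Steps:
$R = \frac{2284459}{88}$ ($R = \left(10259 + 16741 \left(- \frac{1}{88}\right)\right) + 15891 = \left(10259 - \frac{16741}{88}\right) + 15891 = \frac{886051}{88} + 15891 = \frac{2284459}{88} \approx 25960.0$)
$R + r{\left(37 \right)} = \frac{2284459}{88} + 37 = \frac{2287715}{88}$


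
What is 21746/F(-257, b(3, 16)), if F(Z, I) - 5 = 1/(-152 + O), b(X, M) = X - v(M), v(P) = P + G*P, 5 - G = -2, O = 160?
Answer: 173968/41 ≈ 4243.1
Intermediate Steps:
G = 7 (G = 5 - 1*(-2) = 5 + 2 = 7)
v(P) = 8*P (v(P) = P + 7*P = 8*P)
b(X, M) = X - 8*M
F(Z, I) = 41/8 (F(Z, I) = 5 + 1/(-152 + 160) = 5 + 1/8 = 41/8)
21746/F(-257, b(3, 16)) = 21746/(41/8) = 21746*(8/41) = 173968/41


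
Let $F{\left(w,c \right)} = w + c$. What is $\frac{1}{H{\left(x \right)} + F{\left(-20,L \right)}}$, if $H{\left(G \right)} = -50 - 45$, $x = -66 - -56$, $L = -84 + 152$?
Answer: $- \frac{1}{47} \approx -0.021277$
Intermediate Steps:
$L = 68$
$x = -10$ ($x = -66 + 56 = -10$)
$H{\left(G \right)} = -95$
$F{\left(w,c \right)} = c + w$
$\frac{1}{H{\left(x \right)} + F{\left(-20,L \right)}} = \frac{1}{-95 + \left(68 - 20\right)} = \frac{1}{-95 + 48} = \frac{1}{-47} = - \frac{1}{47}$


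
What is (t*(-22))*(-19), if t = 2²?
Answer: 1672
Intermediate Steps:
t = 4
(t*(-22))*(-19) = (4*(-22))*(-19) = -88*(-19) = 1672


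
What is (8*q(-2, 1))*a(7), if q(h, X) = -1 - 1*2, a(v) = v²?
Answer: -1176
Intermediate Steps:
q(h, X) = -3 (q(h, X) = -1 - 2 = -3)
(8*q(-2, 1))*a(7) = (8*(-3))*7² = -24*49 = -1176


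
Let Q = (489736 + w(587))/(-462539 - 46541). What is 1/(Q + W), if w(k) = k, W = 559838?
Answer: 509080/285001838717 ≈ 1.7862e-6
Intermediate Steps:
Q = -490323/509080 (Q = (489736 + 587)/(-462539 - 46541) = 490323/(-509080) = 490323*(-1/509080) = -490323/509080 ≈ -0.96315)
1/(Q + W) = 1/(-490323/509080 + 559838) = 1/(285001838717/509080) = 509080/285001838717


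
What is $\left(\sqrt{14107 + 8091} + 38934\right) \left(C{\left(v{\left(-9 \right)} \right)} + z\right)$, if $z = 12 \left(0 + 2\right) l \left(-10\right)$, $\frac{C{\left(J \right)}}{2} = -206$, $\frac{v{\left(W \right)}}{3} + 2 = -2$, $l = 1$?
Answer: $-25384968 - 652 \sqrt{22198} \approx -2.5482 \cdot 10^{7}$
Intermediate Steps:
$v{\left(W \right)} = -12$ ($v{\left(W \right)} = -6 + 3 \left(-2\right) = -6 - 6 = -12$)
$C{\left(J \right)} = -412$ ($C{\left(J \right)} = 2 \left(-206\right) = -412$)
$z = -240$ ($z = 12 \left(0 + 2\right) 1 \left(-10\right) = 12 \cdot 2 \cdot 1 \left(-10\right) = 12 \cdot 2 \left(-10\right) = 24 \left(-10\right) = -240$)
$\left(\sqrt{14107 + 8091} + 38934\right) \left(C{\left(v{\left(-9 \right)} \right)} + z\right) = \left(\sqrt{14107 + 8091} + 38934\right) \left(-412 - 240\right) = \left(\sqrt{22198} + 38934\right) \left(-652\right) = \left(38934 + \sqrt{22198}\right) \left(-652\right) = -25384968 - 652 \sqrt{22198}$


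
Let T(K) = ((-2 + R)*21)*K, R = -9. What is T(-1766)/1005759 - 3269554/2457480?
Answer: -42330818989/45770974580 ≈ -0.92484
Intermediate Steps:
T(K) = -231*K (T(K) = ((-2 - 9)*21)*K = (-11*21)*K = -231*K)
T(-1766)/1005759 - 3269554/2457480 = -231*(-1766)/1005759 - 3269554/2457480 = 407946*(1/1005759) - 3269554*1/2457480 = 135982/335253 - 1634777/1228740 = -42330818989/45770974580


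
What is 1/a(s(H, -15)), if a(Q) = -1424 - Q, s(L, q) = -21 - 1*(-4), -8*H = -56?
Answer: -1/1407 ≈ -0.00071073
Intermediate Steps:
H = 7 (H = -1/8*(-56) = 7)
s(L, q) = -17 (s(L, q) = -21 + 4 = -17)
1/a(s(H, -15)) = 1/(-1424 - 1*(-17)) = 1/(-1424 + 17) = 1/(-1407) = -1/1407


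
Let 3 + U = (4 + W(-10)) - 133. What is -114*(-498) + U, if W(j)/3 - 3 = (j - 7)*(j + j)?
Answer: 57669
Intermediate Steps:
W(j) = 9 + 6*j*(-7 + j) (W(j) = 9 + 3*((j - 7)*(j + j)) = 9 + 3*((-7 + j)*(2*j)) = 9 + 3*(2*j*(-7 + j)) = 9 + 6*j*(-7 + j))
U = 897 (U = -3 + ((4 + (9 - 42*(-10) + 6*(-10)²)) - 133) = -3 + ((4 + (9 + 420 + 6*100)) - 133) = -3 + ((4 + (9 + 420 + 600)) - 133) = -3 + ((4 + 1029) - 133) = -3 + (1033 - 133) = -3 + 900 = 897)
-114*(-498) + U = -114*(-498) + 897 = 56772 + 897 = 57669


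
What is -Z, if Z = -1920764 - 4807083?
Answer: 6727847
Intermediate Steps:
Z = -6727847
-Z = -1*(-6727847) = 6727847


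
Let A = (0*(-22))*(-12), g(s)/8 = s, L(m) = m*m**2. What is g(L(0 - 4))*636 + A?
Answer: -325632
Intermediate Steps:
L(m) = m**3
g(s) = 8*s
A = 0 (A = 0*(-12) = 0)
g(L(0 - 4))*636 + A = (8*(0 - 4)**3)*636 + 0 = (8*(-4)**3)*636 + 0 = (8*(-64))*636 + 0 = -512*636 + 0 = -325632 + 0 = -325632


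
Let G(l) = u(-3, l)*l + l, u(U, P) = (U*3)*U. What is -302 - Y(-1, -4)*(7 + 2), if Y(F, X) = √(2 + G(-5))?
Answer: -302 - 9*I*√138 ≈ -302.0 - 105.73*I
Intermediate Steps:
u(U, P) = 3*U² (u(U, P) = (3*U)*U = 3*U²)
G(l) = 28*l (G(l) = (3*(-3)²)*l + l = (3*9)*l + l = 27*l + l = 28*l)
Y(F, X) = I*√138 (Y(F, X) = √(2 + 28*(-5)) = √(2 - 140) = √(-138) = I*√138)
-302 - Y(-1, -4)*(7 + 2) = -302 - I*√138*(7 + 2) = -302 - I*√138*9 = -302 - 9*I*√138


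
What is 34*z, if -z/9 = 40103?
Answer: -12271518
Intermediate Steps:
z = -360927 (z = -9*40103 = -360927)
34*z = 34*(-360927) = -12271518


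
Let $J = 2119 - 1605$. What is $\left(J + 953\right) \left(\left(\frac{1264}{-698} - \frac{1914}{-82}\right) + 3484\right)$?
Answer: $\frac{73585654479}{14309} \approx 5.1426 \cdot 10^{6}$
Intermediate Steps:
$J = 514$ ($J = 2119 - 1605 = 514$)
$\left(J + 953\right) \left(\left(\frac{1264}{-698} - \frac{1914}{-82}\right) + 3484\right) = \left(514 + 953\right) \left(\left(\frac{1264}{-698} - \frac{1914}{-82}\right) + 3484\right) = 1467 \left(\left(1264 \left(- \frac{1}{698}\right) - - \frac{957}{41}\right) + 3484\right) = 1467 \left(\left(- \frac{632}{349} + \frac{957}{41}\right) + 3484\right) = 1467 \left(\frac{308081}{14309} + 3484\right) = 1467 \cdot \frac{50160637}{14309} = \frac{73585654479}{14309}$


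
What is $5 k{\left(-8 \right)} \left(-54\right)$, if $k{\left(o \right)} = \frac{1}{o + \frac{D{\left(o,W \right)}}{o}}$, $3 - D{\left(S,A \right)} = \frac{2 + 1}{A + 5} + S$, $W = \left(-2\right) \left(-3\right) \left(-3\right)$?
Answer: $\frac{4680}{163} \approx 28.712$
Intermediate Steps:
$W = -18$ ($W = 6 \left(-3\right) = -18$)
$D{\left(S,A \right)} = 3 - S - \frac{3}{5 + A}$ ($D{\left(S,A \right)} = 3 - \left(\frac{2 + 1}{A + 5} + S\right) = 3 - \left(\frac{3}{5 + A} + S\right) = 3 - \left(S + \frac{3}{5 + A}\right) = 3 - S - \frac{3}{5 + A}$)
$k{\left(o \right)} = \frac{1}{o + \frac{\frac{42}{13} - o}{o}}$ ($k{\left(o \right)} = \frac{1}{o + \frac{\frac{1}{5 - 18} \left(12 - 5 o + 3 \left(-18\right) - - 18 o\right)}{o}} = \frac{1}{o + \frac{\frac{1}{-13} \left(12 - 5 o - 54 + 18 o\right)}{o}} = \frac{1}{o + \frac{\left(- \frac{1}{13}\right) \left(-42 + 13 o\right)}{o}} = \frac{1}{o + \frac{\frac{42}{13} - o}{o}}$)
$5 k{\left(-8 \right)} \left(-54\right) = 5 \cdot 13 \left(-8\right) \frac{1}{42 - -104 + 13 \left(-8\right)^{2}} \left(-54\right) = 5 \cdot 13 \left(-8\right) \frac{1}{42 + 104 + 13 \cdot 64} \left(-54\right) = 5 \cdot 13 \left(-8\right) \frac{1}{42 + 104 + 832} \left(-54\right) = 5 \cdot 13 \left(-8\right) \frac{1}{978} \left(-54\right) = 5 \left(- \frac{52}{489}\right) \left(-54\right) = \left(- \frac{260}{489}\right) \left(-54\right) = \frac{4680}{163}$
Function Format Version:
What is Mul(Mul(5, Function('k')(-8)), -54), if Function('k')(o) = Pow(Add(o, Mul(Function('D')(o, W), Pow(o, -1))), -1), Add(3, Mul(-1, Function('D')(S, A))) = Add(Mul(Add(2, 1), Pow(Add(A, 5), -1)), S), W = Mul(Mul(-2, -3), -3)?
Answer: Rational(4680, 163) ≈ 28.712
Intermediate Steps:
W = -18 (W = Mul(6, -3) = -18)
Function('D')(S, A) = Add(3, Mul(-1, S), Mul(-3, Pow(Add(5, A), -1))) (Function('D')(S, A) = Add(3, Mul(-1, Add(Mul(Add(2, 1), Pow(Add(A, 5), -1)), S))) = Add(3, Mul(-1, Add(Mul(3, Pow(Add(5, A), -1)), S))) = Add(3, Mul(-1, Add(S, Mul(3, Pow(Add(5, A), -1))))) = Add(3, Add(Mul(-1, S), Mul(-3, Pow(Add(5, A), -1)))) = Add(3, Mul(-1, S), Mul(-3, Pow(Add(5, A), -1))))
Function('k')(o) = Pow(Add(o, Mul(Pow(o, -1), Add(Rational(42, 13), Mul(-1, o)))), -1) (Function('k')(o) = Pow(Add(o, Mul(Mul(Pow(Add(5, -18), -1), Add(12, Mul(-5, o), Mul(3, -18), Mul(-1, -18, o))), Pow(o, -1))), -1) = Pow(Add(o, Mul(Mul(Pow(-13, -1), Add(12, Mul(-5, o), -54, Mul(18, o))), Pow(o, -1))), -1) = Pow(Add(o, Mul(Mul(Rational(-1, 13), Add(-42, Mul(13, o))), Pow(o, -1))), -1) = Pow(Add(o, Mul(Add(Rational(42, 13), Mul(-1, o)), Pow(o, -1))), -1) = Pow(Add(o, Mul(Pow(o, -1), Add(Rational(42, 13), Mul(-1, o)))), -1))
Mul(Mul(5, Function('k')(-8)), -54) = Mul(Mul(5, Mul(13, -8, Pow(Add(42, Mul(-13, -8), Mul(13, Pow(-8, 2))), -1))), -54) = Mul(Mul(5, Mul(13, -8, Pow(Add(42, 104, Mul(13, 64)), -1))), -54) = Mul(Mul(5, Mul(13, -8, Pow(Add(42, 104, 832), -1))), -54) = Mul(Mul(5, Mul(13, -8, Pow(978, -1))), -54) = Mul(Mul(5, Mul(13, -8, Rational(1, 978))), -54) = Mul(Mul(5, Rational(-52, 489)), -54) = Mul(Rational(-260, 489), -54) = Rational(4680, 163)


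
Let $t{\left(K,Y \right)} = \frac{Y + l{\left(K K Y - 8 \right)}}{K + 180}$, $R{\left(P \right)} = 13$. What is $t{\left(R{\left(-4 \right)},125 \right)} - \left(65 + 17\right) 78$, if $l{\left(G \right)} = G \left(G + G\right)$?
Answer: $\frac{890621075}{193} \approx 4.6146 \cdot 10^{6}$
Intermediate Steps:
$l{\left(G \right)} = 2 G^{2}$ ($l{\left(G \right)} = G 2 G = 2 G^{2}$)
$t{\left(K,Y \right)} = \frac{Y + 2 \left(-8 + Y K^{2}\right)^{2}}{180 + K}$ ($t{\left(K,Y \right)} = \frac{Y + 2 \left(K K Y - 8\right)^{2}}{K + 180} = \frac{Y + 2 \left(K^{2} Y - 8\right)^{2}}{180 + K} = \frac{Y + 2 \left(Y K^{2} - 8\right)^{2}}{180 + K} = \frac{Y + 2 \left(-8 + Y K^{2}\right)^{2}}{180 + K}$)
$t{\left(R{\left(-4 \right)},125 \right)} - \left(65 + 17\right) 78 = \frac{125 + 2 \left(-8 + 125 \cdot 13^{2}\right)^{2}}{180 + 13} - \left(65 + 17\right) 78 = \frac{125 + 2 \left(-8 + 125 \cdot 169\right)^{2}}{193} - 82 \cdot 78 = \frac{125 + 2 \left(-8 + 21125\right)^{2}}{193} - 6396 = \frac{125 + 2 \cdot 21117^{2}}{193} - 6396 = \frac{125 + 2 \cdot 445927689}{193} - 6396 = \frac{125 + 891855378}{193} - 6396 = \frac{1}{193} \cdot 891855503 - 6396 = \frac{891855503}{193} - 6396 = \frac{890621075}{193}$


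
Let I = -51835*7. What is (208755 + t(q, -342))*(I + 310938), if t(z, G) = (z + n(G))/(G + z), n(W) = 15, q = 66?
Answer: -996896410731/92 ≈ -1.0836e+10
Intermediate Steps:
I = -362845
t(z, G) = (15 + z)/(G + z) (t(z, G) = (z + 15)/(G + z) = (15 + z)/(G + z))
(208755 + t(q, -342))*(I + 310938) = (208755 + (15 + 66)/(-342 + 66))*(-362845 + 310938) = (208755 + 81/(-276))*(-51907) = (208755 - 1/276*81)*(-51907) = (208755 - 27/92)*(-51907) = (19205433/92)*(-51907) = -996896410731/92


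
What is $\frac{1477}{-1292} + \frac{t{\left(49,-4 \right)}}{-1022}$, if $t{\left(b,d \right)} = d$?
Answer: $- \frac{752163}{660212} \approx -1.1393$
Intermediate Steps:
$\frac{1477}{-1292} + \frac{t{\left(49,-4 \right)}}{-1022} = \frac{1477}{-1292} - \frac{4}{-1022} = 1477 \left(- \frac{1}{1292}\right) - - \frac{2}{511} = - \frac{1477}{1292} + \frac{2}{511} = - \frac{752163}{660212}$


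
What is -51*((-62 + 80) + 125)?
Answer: -7293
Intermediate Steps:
-51*((-62 + 80) + 125) = -51*(18 + 125) = -51*143 = -7293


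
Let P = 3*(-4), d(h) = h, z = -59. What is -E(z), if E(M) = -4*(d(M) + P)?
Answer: -284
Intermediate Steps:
P = -12
E(M) = 48 - 4*M (E(M) = -4*(M - 12) = -4*(-12 + M) = 48 - 4*M)
-E(z) = -(48 - 4*(-59)) = -(48 + 236) = -1*284 = -284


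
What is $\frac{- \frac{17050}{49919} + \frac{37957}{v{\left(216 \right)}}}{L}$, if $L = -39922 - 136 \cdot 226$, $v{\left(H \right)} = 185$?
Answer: $- \frac{1891621233}{652527689870} \approx -0.0028989$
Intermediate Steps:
$L = -70658$ ($L = -39922 - 30736 = -70658$)
$\frac{- \frac{17050}{49919} + \frac{37957}{v{\left(216 \right)}}}{L} = \frac{- \frac{17050}{49919} + \frac{37957}{185}}{-70658} = \left(\left(-17050\right) \frac{1}{49919} + 37957 \cdot \frac{1}{185}\right) \left(- \frac{1}{70658}\right) = \left(- \frac{17050}{49919} + \frac{37957}{185}\right) \left(- \frac{1}{70658}\right) = \frac{1891621233}{9235015} \left(- \frac{1}{70658}\right) = - \frac{1891621233}{652527689870}$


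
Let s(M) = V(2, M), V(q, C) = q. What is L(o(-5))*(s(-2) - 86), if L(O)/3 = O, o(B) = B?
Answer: 1260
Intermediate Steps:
s(M) = 2
L(O) = 3*O
L(o(-5))*(s(-2) - 86) = (3*(-5))*(2 - 86) = -15*(-84) = 1260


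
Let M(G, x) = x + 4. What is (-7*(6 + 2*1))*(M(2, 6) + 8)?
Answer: -1008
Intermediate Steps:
M(G, x) = 4 + x
(-7*(6 + 2*1))*(M(2, 6) + 8) = (-7*(6 + 2*1))*((4 + 6) + 8) = (-7*(6 + 2))*(10 + 8) = -7*8*18 = -56*18 = -1008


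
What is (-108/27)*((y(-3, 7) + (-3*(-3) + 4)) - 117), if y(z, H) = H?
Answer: 388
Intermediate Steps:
(-108/27)*((y(-3, 7) + (-3*(-3) + 4)) - 117) = (-108/27)*((7 + (-3*(-3) + 4)) - 117) = (-108*1/27)*((7 + (9 + 4)) - 117) = -4*((7 + 13) - 117) = -4*(20 - 117) = -4*(-97) = 388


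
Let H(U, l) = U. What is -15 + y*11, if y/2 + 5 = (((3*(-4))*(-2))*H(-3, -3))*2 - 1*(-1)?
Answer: -3271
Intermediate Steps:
y = -296 (y = -10 + 2*((((3*(-4))*(-2))*(-3))*2 - 1*(-1)) = -10 + 2*((-12*(-2)*(-3))*2 + 1) = -10 + 2*((24*(-3))*2 + 1) = -10 + 2*(-72*2 + 1) = -10 + 2*(-144 + 1) = -10 + 2*(-143) = -10 - 286 = -296)
-15 + y*11 = -15 - 296*11 = -15 - 3256 = -3271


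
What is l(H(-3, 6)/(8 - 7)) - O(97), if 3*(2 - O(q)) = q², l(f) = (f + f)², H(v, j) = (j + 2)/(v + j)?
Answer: 28465/9 ≈ 3162.8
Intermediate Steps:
H(v, j) = (2 + j)/(j + v)
l(f) = 4*f² (l(f) = (2*f)² = 4*f²)
O(q) = 2 - q²/3
l(H(-3, 6)/(8 - 7)) - O(97) = 4*(((2 + 6)/(6 - 3))/(8 - 7))² - (2 - ⅓*97²) = 4*((8/3)/1)² - (2 - ⅓*9409) = 4*(((⅓)*8)*1)² - (2 - 9409/3) = 4*((8/3)*1)² - 1*(-9403/3) = 4*(8/3)² + 9403/3 = 4*(64/9) + 9403/3 = 256/9 + 9403/3 = 28465/9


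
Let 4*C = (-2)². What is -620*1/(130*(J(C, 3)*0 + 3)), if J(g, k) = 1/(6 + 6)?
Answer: -62/39 ≈ -1.5897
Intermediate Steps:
C = 1 (C = (¼)*(-2)² = (¼)*4 = 1)
J(g, k) = 1/12
-620*1/(130*(J(C, 3)*0 + 3)) = -620*1/(130*((1/12)*0 + 3)) = -620*1/(130*(0 + 3)) = -620/(130*3) = -620/390 = -620*1/390 = -62/39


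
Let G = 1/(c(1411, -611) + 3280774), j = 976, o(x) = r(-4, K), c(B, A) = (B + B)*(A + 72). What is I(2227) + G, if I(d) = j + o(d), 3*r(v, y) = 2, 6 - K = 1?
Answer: 1718655961/1759716 ≈ 976.67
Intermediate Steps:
K = 5 (K = 6 - 1*1 = 6 - 1 = 5)
r(v, y) = ⅔ (r(v, y) = (⅓)*2 = ⅔)
c(B, A) = 2*B*(72 + A) (c(B, A) = (2*B)*(72 + A) = 2*B*(72 + A))
o(x) = ⅔
I(d) = 2930/3 (I(d) = 976 + ⅔ = 2930/3)
G = 1/1759716 (G = 1/(2*1411*(72 - 611) + 3280774) = 1/(2*1411*(-539) + 3280774) = 1/(-1521058 + 3280774) = 1/1759716 ≈ 5.6827e-7)
I(2227) + G = 2930/3 + 1/1759716 = 1718655961/1759716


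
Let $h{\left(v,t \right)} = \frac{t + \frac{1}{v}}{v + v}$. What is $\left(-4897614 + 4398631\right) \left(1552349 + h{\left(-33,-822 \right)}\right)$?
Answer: $- \frac{1687083103515767}{2178} \approx -7.746 \cdot 10^{11}$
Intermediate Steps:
$h{\left(v,t \right)} = \frac{t + \frac{1}{v}}{2 v}$
$\left(-4897614 + 4398631\right) \left(1552349 + h{\left(-33,-822 \right)}\right) = \left(-4897614 + 4398631\right) \left(1552349 + \frac{1 - -27126}{2 \cdot 1089}\right) = - 498983 \left(1552349 + \frac{1}{2} \cdot \frac{1}{1089} \left(1 + 27126\right)\right) = - 498983 \left(1552349 + \frac{1}{2} \cdot \frac{1}{1089} \cdot 27127\right) = - 498983 \left(1552349 + \frac{27127}{2178}\right) = \left(-498983\right) \frac{3381043249}{2178} = - \frac{1687083103515767}{2178}$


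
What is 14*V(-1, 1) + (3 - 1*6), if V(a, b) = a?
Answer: -17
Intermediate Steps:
14*V(-1, 1) + (3 - 1*6) = 14*(-1) + (3 - 1*6) = -14 + (3 - 6) = -14 - 3 = -17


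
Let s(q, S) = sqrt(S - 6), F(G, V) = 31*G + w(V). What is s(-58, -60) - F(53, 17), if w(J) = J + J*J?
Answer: -1949 + I*sqrt(66) ≈ -1949.0 + 8.124*I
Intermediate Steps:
w(J) = J + J**2
F(G, V) = 31*G + V*(1 + V)
s(q, S) = sqrt(-6 + S)
s(-58, -60) - F(53, 17) = sqrt(-6 - 60) - (31*53 + 17*(1 + 17)) = sqrt(-66) - (1643 + 17*18) = I*sqrt(66) - (1643 + 306) = I*sqrt(66) - 1*1949 = I*sqrt(66) - 1949 = -1949 + I*sqrt(66)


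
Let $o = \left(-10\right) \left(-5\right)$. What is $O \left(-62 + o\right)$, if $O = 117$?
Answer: $-1404$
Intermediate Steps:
$o = 50$
$O \left(-62 + o\right) = 117 \left(-62 + 50\right) = 117 \left(-12\right) = -1404$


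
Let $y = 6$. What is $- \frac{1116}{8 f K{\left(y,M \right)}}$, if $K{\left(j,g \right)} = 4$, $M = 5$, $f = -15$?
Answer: $\frac{93}{40} \approx 2.325$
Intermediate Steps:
$- \frac{1116}{8 f K{\left(y,M \right)}} = - \frac{1116}{8 \left(-15\right) 4} = - \frac{1116}{\left(-120\right) 4} = - \frac{1116}{-480} = \left(-1116\right) \left(- \frac{1}{480}\right) = \frac{93}{40}$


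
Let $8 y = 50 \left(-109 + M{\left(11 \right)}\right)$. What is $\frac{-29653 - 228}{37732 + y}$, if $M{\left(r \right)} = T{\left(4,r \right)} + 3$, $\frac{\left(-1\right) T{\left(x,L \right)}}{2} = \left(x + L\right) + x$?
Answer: $- \frac{29881}{36832} \approx -0.81128$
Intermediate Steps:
$T{\left(x,L \right)} = - 4 x - 2 L$ ($T{\left(x,L \right)} = - 2 \left(\left(x + L\right) + x\right) = - 2 \left(\left(L + x\right) + x\right) = - 2 \left(L + 2 x\right) = - 4 x - 2 L$)
$M{\left(r \right)} = -13 - 2 r$ ($M{\left(r \right)} = \left(\left(-4\right) 4 - 2 r\right) + 3 = \left(-16 - 2 r\right) + 3 = -13 - 2 r$)
$y = -900$ ($y = \frac{50 \left(-109 - 35\right)}{8} = \frac{50 \left(-144\right)}{8} = \frac{1}{8} \left(-7200\right) = -900$)
$\frac{-29653 - 228}{37732 + y} = \frac{-29653 - 228}{37732 - 900} = - \frac{29881}{36832}$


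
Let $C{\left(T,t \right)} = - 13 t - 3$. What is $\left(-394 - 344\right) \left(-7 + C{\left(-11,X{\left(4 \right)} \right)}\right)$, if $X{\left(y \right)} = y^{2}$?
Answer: $160884$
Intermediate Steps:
$C{\left(T,t \right)} = -3 - 13 t$
$\left(-394 - 344\right) \left(-7 + C{\left(-11,X{\left(4 \right)} \right)}\right) = \left(-394 - 344\right) \left(-7 - \left(3 + 13 \cdot 4^{2}\right)\right) = - 738 \left(-7 - 211\right) = \left(-738\right) \left(-218\right) = 160884$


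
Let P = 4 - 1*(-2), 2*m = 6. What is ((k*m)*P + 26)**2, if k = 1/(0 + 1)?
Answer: 1936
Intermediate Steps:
k = 1 (k = 1/1 = 1)
m = 3 (m = (1/2)*6 = 3)
P = 6 (P = 4 + 2 = 6)
((k*m)*P + 26)**2 = ((1*3)*6 + 26)**2 = (3*6 + 26)**2 = (18 + 26)**2 = 44**2 = 1936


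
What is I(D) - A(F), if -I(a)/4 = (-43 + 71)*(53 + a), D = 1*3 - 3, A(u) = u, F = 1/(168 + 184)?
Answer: -2089473/352 ≈ -5936.0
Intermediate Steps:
F = 1/352 ≈ 0.0028409
D = 0 (D = 3 - 3 = 0)
I(a) = -5936 - 112*a (I(a) = -4*(-43 + 71)*(53 + a) = -112*(53 + a) = -4*(1484 + 28*a) = -5936 - 112*a)
I(D) - A(F) = (-5936 - 112*0) - 1*1/352 = (-5936 + 0) - 1/352 = -5936 - 1/352 = -2089473/352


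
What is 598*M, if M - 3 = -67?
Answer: -38272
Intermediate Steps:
M = -64 (M = 3 - 67 = -64)
598*M = 598*(-64) = -38272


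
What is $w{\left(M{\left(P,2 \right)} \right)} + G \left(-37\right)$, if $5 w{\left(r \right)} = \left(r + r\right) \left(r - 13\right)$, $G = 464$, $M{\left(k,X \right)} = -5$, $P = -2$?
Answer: $-17132$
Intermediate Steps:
$w{\left(r \right)} = \frac{2 r \left(-13 + r\right)}{5}$ ($w{\left(r \right)} = \frac{\left(r + r\right) \left(r - 13\right)}{5} = \frac{2 r \left(-13 + r\right)}{5}$)
$w{\left(M{\left(P,2 \right)} \right)} + G \left(-37\right) = \frac{2}{5} \left(-5\right) \left(-13 - 5\right) + 464 \left(-37\right) = \frac{2}{5} \left(-5\right) \left(-18\right) - 17168 = 36 - 17168 = -17132$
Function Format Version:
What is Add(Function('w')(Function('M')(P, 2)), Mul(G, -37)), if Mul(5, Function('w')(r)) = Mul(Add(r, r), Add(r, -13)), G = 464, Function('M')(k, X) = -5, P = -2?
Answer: -17132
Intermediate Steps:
Function('w')(r) = Mul(Rational(2, 5), r, Add(-13, r)) (Function('w')(r) = Mul(Rational(1, 5), Mul(Add(r, r), Add(r, -13))) = Mul(Rational(1, 5), Mul(Mul(2, r), Add(-13, r))) = Mul(Rational(1, 5), Mul(2, r, Add(-13, r))) = Mul(Rational(2, 5), r, Add(-13, r)))
Add(Function('w')(Function('M')(P, 2)), Mul(G, -37)) = Add(Mul(Rational(2, 5), -5, Add(-13, -5)), Mul(464, -37)) = Add(Mul(Rational(2, 5), -5, -18), -17168) = Add(36, -17168) = -17132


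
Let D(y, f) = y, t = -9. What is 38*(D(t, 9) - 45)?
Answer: -2052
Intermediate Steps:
38*(D(t, 9) - 45) = 38*(-9 - 45) = 38*(-54) = -2052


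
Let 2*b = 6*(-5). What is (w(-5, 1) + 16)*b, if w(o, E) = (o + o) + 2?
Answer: -120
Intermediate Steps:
b = -15 (b = (6*(-5))/2 = (1/2)*(-30) = -15)
w(o, E) = 2 + 2*o (w(o, E) = 2*o + 2 = 2 + 2*o)
(w(-5, 1) + 16)*b = ((2 + 2*(-5)) + 16)*(-15) = ((2 - 10) + 16)*(-15) = (-8 + 16)*(-15) = 8*(-15) = -120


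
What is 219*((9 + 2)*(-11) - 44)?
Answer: -36135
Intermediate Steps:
219*((9 + 2)*(-11) - 44) = 219*(11*(-11) - 44) = 219*(-121 - 44) = 219*(-165) = -36135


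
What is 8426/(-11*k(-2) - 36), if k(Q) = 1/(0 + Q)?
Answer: -16852/61 ≈ -276.26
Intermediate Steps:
k(Q) = 1/Q
8426/(-11*k(-2) - 36) = 8426/(-11/(-2) - 36) = 8426/(-11*(-½) - 36) = 8426/(11/2 - 36) = 8426/(-61/2) = 8426*(-2/61) = -16852/61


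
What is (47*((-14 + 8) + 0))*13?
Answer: -3666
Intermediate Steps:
(47*((-14 + 8) + 0))*13 = (47*(-6 + 0))*13 = (47*(-6))*13 = -282*13 = -3666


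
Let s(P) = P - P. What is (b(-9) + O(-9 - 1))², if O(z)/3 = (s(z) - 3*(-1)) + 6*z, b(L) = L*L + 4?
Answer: 7396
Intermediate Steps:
s(P) = 0
b(L) = 4 + L² (b(L) = L² + 4 = 4 + L²)
O(z) = 9 + 18*z (O(z) = 3*((0 - 3*(-1)) + 6*z) = 3*((0 + 3) + 6*z) = 3*(3 + 6*z) = 9 + 18*z)
(b(-9) + O(-9 - 1))² = ((4 + (-9)²) + (9 + 18*(-9 - 1)))² = ((4 + 81) + (9 + 18*(-10)))² = (85 + (9 - 180))² = (85 - 171)² = (-86)² = 7396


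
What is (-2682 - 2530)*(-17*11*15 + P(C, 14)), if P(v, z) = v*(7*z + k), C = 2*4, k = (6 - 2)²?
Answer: 9866316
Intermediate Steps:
k = 16 (k = 4² = 16)
C = 8
P(v, z) = v*(16 + 7*z) (P(v, z) = v*(7*z + 16) = v*(16 + 7*z))
(-2682 - 2530)*(-17*11*15 + P(C, 14)) = (-2682 - 2530)*(-17*11*15 + 8*(16 + 7*14)) = -5212*(-187*15 + 8*(16 + 98)) = -5212*(-2805 + 8*114) = -5212*(-2805 + 912) = -5212*(-1893) = 9866316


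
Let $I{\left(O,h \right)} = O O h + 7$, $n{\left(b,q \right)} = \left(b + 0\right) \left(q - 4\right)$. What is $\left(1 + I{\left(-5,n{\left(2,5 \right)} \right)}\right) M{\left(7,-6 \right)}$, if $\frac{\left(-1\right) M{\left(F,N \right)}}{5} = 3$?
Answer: $-870$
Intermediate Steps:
$n{\left(b,q \right)} = b \left(-4 + q\right)$
$M{\left(F,N \right)} = -15$ ($M{\left(F,N \right)} = \left(-5\right) 3 = -15$)
$I{\left(O,h \right)} = 7 + h O^{2}$ ($I{\left(O,h \right)} = O^{2} h + 7 = h O^{2} + 7 = 7 + h O^{2}$)
$\left(1 + I{\left(-5,n{\left(2,5 \right)} \right)}\right) M{\left(7,-6 \right)} = \left(1 + \left(7 + 2 \left(-4 + 5\right) \left(-5\right)^{2}\right)\right) \left(-15\right) = \left(1 + \left(7 + 2 \cdot 1 \cdot 25\right)\right) \left(-15\right) = \left(1 + \left(7 + 2 \cdot 25\right)\right) \left(-15\right) = \left(1 + \left(7 + 50\right)\right) \left(-15\right) = \left(1 + 57\right) \left(-15\right) = 58 \left(-15\right) = -870$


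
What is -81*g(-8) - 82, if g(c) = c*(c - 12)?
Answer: -13042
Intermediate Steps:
g(c) = c*(-12 + c)
-81*g(-8) - 82 = -(-648)*(-12 - 8) - 82 = -(-648)*(-20) - 82 = -81*160 - 82 = -12960 - 82 = -13042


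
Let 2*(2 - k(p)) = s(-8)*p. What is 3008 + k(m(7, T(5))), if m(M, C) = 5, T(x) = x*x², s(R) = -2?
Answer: 3015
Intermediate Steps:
T(x) = x³
k(p) = 2 + p (k(p) = 2 - (-1)*p = 2 + p)
3008 + k(m(7, T(5))) = 3008 + (2 + 5) = 3008 + 7 = 3015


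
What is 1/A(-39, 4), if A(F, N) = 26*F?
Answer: -1/1014 ≈ -0.00098619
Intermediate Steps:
1/A(-39, 4) = 1/(26*(-39)) = 1/(-1014) = -1/1014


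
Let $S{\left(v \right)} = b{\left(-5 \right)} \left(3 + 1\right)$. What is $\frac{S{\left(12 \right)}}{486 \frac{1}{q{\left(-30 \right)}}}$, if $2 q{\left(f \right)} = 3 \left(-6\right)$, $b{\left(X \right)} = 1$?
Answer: $- \frac{2}{27} \approx -0.074074$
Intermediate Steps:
$q{\left(f \right)} = -9$ ($q{\left(f \right)} = \frac{3 \left(-6\right)}{2} = \frac{1}{2} \left(-18\right) = -9$)
$S{\left(v \right)} = 4$ ($S{\left(v \right)} = 1 \left(3 + 1\right) = 1 \cdot 4 = 4$)
$\frac{S{\left(12 \right)}}{486 \frac{1}{q{\left(-30 \right)}}} = \frac{4}{486 \frac{1}{-9}} = \frac{4}{486 \left(- \frac{1}{9}\right)} = \frac{4}{-54} = 4 \left(- \frac{1}{54}\right) = - \frac{2}{27}$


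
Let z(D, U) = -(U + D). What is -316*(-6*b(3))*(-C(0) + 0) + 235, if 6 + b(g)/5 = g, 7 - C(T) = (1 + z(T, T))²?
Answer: 170875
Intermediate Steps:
z(D, U) = -D - U (z(D, U) = -(D + U) = -D - U)
C(T) = 7 - (1 - 2*T)² (C(T) = 7 - (1 + (-T - T))² = 7 - (1 - 2*T)²)
b(g) = -30 + 5*g
-316*(-6*b(3))*(-C(0) + 0) + 235 = -316*(-6*(-30 + 5*3))*(-(7 - (-1 + 2*0)²) + 0) + 235 = -316*(-6*(-30 + 15))*(-(7 - (-1 + 0)²) + 0) + 235 = -316*(-6*(-15))*(-(7 - 1*(-1)²) + 0) + 235 = -28440*(-(7 - 1*1) + 0) + 235 = -28440*(-(7 - 1) + 0) + 235 = -28440*(-1*6 + 0) + 235 = -28440*(-6 + 0) + 235 = -28440*(-6) + 235 = -316*(-540) + 235 = 170640 + 235 = 170875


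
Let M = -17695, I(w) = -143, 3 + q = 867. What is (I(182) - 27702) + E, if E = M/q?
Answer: -24075775/864 ≈ -27865.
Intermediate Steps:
q = 864 (q = -3 + 867 = 864)
E = -17695/864 ≈ -20.480
(I(182) - 27702) + E = (-143 - 27702) - 17695/864 = -27845 - 17695/864 = -24075775/864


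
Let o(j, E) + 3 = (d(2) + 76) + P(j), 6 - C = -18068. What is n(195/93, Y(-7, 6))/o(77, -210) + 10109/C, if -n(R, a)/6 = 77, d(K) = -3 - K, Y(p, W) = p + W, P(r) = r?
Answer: -6884383/2620730 ≈ -2.6269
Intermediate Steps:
C = 18074 (C = 6 - 1*(-18068) = 6 + 18068 = 18074)
Y(p, W) = W + p
o(j, E) = 68 + j (o(j, E) = -3 + (((-3 - 1*2) + 76) + j) = -3 + (((-3 - 2) + 76) + j) = -3 + ((-5 + 76) + j) = -3 + (71 + j) = 68 + j)
n(R, a) = -462 (n(R, a) = -6*77 = -462)
n(195/93, Y(-7, 6))/o(77, -210) + 10109/C = -462/(68 + 77) + 10109/18074 = -462/145 + 10109*(1/18074) = -462*1/145 + 10109/18074 = -462/145 + 10109/18074 = -6884383/2620730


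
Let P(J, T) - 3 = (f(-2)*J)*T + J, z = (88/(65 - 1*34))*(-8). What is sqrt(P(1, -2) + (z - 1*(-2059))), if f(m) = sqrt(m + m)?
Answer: sqrt(1960719 - 3844*I)/31 ≈ 45.17 - 0.044278*I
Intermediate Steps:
f(m) = sqrt(2)*sqrt(m) (f(m) = sqrt(2*m) = sqrt(2)*sqrt(m))
z = -704/31 (z = (88/(65 - 34))*(-8) = (88/31)*(-8) = -704/31 ≈ -22.710)
P(J, T) = 3 + J + 2*I*J*T (P(J, T) = 3 + (((sqrt(2)*sqrt(-2))*J)*T + J) = 3 + (((sqrt(2)*(I*sqrt(2)))*J)*T + J) = 3 + (((2*I)*J)*T + J) = 3 + ((2*I*J)*T + J) = 3 + (2*I*J*T + J) = 3 + (J + 2*I*J*T) = 3 + J + 2*I*J*T)
sqrt(P(1, -2) + (z - 1*(-2059))) = sqrt((3 + 1 + 2*I*1*(-2)) + (-704/31 - 1*(-2059))) = sqrt((3 + 1 - 4*I) + (-704/31 + 2059)) = sqrt((4 - 4*I) + 63125/31) = sqrt(63249/31 - 4*I)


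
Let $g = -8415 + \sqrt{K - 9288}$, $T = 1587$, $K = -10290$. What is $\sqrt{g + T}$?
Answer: $\sqrt{-6828 + i \sqrt{19578}} \approx 0.8466 + 82.636 i$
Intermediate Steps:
$g = -8415 + i \sqrt{19578}$ ($g = -8415 + \sqrt{-10290 - 9288} = -8415 + \sqrt{-19578} = -8415 + i \sqrt{19578} \approx -8415.0 + 139.92 i$)
$\sqrt{g + T} = \sqrt{\left(-8415 + i \sqrt{19578}\right) + 1587} = \sqrt{-6828 + i \sqrt{19578}}$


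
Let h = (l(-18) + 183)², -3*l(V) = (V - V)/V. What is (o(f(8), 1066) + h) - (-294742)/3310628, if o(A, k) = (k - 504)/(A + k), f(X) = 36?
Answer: 30545126955501/912078014 ≈ 33490.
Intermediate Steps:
o(A, k) = (-504 + k)/(A + k)
l(V) = 0 (l(V) = -(V - V)/(3*V) = -0/V = -⅓*0 = 0)
h = 33489 (h = (0 + 183)² = 183² = 33489)
(o(f(8), 1066) + h) - (-294742)/3310628 = ((-504 + 1066)/(36 + 1066) + 33489) - (-294742)/3310628 = (562/1102 + 33489) - (-294742)/3310628 = ((1/1102)*562 + 33489) - 1*(-147371/1655314) = (281/551 + 33489) + 147371/1655314 = 18452720/551 + 147371/1655314 = 30545126955501/912078014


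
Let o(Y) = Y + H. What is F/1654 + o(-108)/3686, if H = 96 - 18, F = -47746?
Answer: -44010344/1524161 ≈ -28.875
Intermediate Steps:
H = 78
o(Y) = 78 + Y (o(Y) = Y + 78 = 78 + Y)
F/1654 + o(-108)/3686 = -47746/1654 + (78 - 108)/3686 = -47746*1/1654 - 30*1/3686 = -23873/827 - 15/1843 = -44010344/1524161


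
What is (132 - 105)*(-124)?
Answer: -3348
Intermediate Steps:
(132 - 105)*(-124) = 27*(-124) = -3348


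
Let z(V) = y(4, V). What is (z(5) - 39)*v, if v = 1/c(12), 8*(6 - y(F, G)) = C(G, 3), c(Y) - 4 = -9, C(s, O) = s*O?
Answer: 279/40 ≈ 6.9750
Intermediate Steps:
C(s, O) = O*s
c(Y) = -5 (c(Y) = 4 - 9 = -5)
y(F, G) = 6 - 3*G/8
z(V) = 6 - 3*V/8
v = -1/5 (v = 1/(-5) = -1/5 ≈ -0.20000)
(z(5) - 39)*v = ((6 - 3/8*5) - 39)*(-1/5) = ((6 - 15/8) - 39)*(-1/5) = (33/8 - 39)*(-1/5) = -279/8*(-1/5) = 279/40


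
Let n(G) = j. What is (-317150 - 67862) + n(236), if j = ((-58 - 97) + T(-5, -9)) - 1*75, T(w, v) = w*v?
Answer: -385197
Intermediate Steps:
T(w, v) = v*w
j = -185 (j = ((-58 - 97) - 9*(-5)) - 1*75 = (-155 + 45) - 75 = -110 - 75 = -185)
n(G) = -185
(-317150 - 67862) + n(236) = (-317150 - 67862) - 185 = -385012 - 185 = -385197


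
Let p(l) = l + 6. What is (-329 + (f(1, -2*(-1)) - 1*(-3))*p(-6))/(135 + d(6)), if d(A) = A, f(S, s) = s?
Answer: -7/3 ≈ -2.3333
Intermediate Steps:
p(l) = 6 + l
(-329 + (f(1, -2*(-1)) - 1*(-3))*p(-6))/(135 + d(6)) = (-329 + (-2*(-1) - 1*(-3))*(6 - 6))/(135 + 6) = (-329 + (2 + 3)*0)/141 = (-329 + 5*0)*(1/141) = (-329 + 0)*(1/141) = -329*1/141 = -7/3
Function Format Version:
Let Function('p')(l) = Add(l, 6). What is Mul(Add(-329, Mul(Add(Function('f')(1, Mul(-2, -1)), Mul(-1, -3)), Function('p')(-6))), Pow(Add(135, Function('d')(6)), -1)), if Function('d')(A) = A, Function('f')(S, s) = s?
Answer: Rational(-7, 3) ≈ -2.3333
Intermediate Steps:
Function('p')(l) = Add(6, l)
Mul(Add(-329, Mul(Add(Function('f')(1, Mul(-2, -1)), Mul(-1, -3)), Function('p')(-6))), Pow(Add(135, Function('d')(6)), -1)) = Mul(Add(-329, Mul(Add(Mul(-2, -1), Mul(-1, -3)), Add(6, -6))), Pow(Add(135, 6), -1)) = Mul(Add(-329, Mul(Add(2, 3), 0)), Pow(141, -1)) = Mul(Add(-329, Mul(5, 0)), Rational(1, 141)) = Mul(Add(-329, 0), Rational(1, 141)) = Mul(-329, Rational(1, 141)) = Rational(-7, 3)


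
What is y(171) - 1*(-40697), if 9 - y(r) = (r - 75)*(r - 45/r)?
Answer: 461990/19 ≈ 24315.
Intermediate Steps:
y(r) = 9 - (-75 + r)*(r - 45/r) (y(r) = 9 - (r - 75)*(r - 45/r) = 9 - (-75 + r)*(r - 45/r))
y(171) - 1*(-40697) = (54 - 1*171² - 3375/171 + 75*171) - 1*(-40697) = (54 - 1*29241 - 3375*1/171 + 12825) + 40697 = (54 - 29241 - 375/19 + 12825) + 40697 = -311253/19 + 40697 = 461990/19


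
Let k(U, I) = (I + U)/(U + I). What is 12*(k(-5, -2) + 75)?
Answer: 912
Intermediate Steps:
k(U, I) = 1 (k(U, I) = (I + U)/(I + U) = 1)
12*(k(-5, -2) + 75) = 12*(1 + 75) = 12*76 = 912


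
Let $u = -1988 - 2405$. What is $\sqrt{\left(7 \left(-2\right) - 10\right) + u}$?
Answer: $i \sqrt{4417} \approx 66.461 i$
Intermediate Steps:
$u = -4393$
$\sqrt{\left(7 \left(-2\right) - 10\right) + u} = \sqrt{\left(7 \left(-2\right) - 10\right) - 4393} = \sqrt{\left(-14 - 10\right) - 4393} = \sqrt{-24 - 4393} = \sqrt{-4417} = i \sqrt{4417}$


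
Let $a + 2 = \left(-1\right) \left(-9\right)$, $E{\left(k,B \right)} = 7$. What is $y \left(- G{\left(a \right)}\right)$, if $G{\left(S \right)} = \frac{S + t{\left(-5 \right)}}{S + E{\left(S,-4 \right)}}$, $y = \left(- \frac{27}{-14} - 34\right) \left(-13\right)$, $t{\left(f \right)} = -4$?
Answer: $- \frac{17511}{196} \approx -89.342$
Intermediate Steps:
$y = \frac{5837}{14}$ ($y = \left(\left(-27\right) \left(- \frac{1}{14}\right) - 34\right) \left(-13\right) = \left(\frac{27}{14} - 34\right) \left(-13\right) = \left(- \frac{449}{14}\right) \left(-13\right) = \frac{5837}{14} \approx 416.93$)
$a = 7$ ($a = -2 - -9 = -2 + 9 = 7$)
$G{\left(S \right)} = \frac{-4 + S}{7 + S}$ ($G{\left(S \right)} = \frac{S - 4}{S + 7} = \frac{-4 + S}{7 + S}$)
$y \left(- G{\left(a \right)}\right) = \frac{5837 \left(- \frac{-4 + 7}{7 + 7}\right)}{14} = \frac{5837 \left(- \frac{3}{14}\right)}{14} = \frac{5837 \left(\left(-1\right) \frac{3}{14}\right)}{14} = \frac{5837}{14} \left(- \frac{3}{14}\right) = - \frac{17511}{196}$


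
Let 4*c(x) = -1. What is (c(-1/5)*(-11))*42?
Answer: 231/2 ≈ 115.50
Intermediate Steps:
c(x) = -¼ (c(x) = (¼)*(-1) = -¼)
(c(-1/5)*(-11))*42 = -¼*(-11)*42 = (11/4)*42 = 231/2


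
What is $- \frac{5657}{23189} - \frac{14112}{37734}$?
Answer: $- \frac{90117401}{145835621} \approx -0.61794$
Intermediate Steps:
$- \frac{5657}{23189} - \frac{14112}{37734} = \left(-5657\right) \frac{1}{23189} - \frac{2352}{6289} = - \frac{5657}{23189} - \frac{2352}{6289} = - \frac{90117401}{145835621}$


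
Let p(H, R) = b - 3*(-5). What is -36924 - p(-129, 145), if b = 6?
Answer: -36945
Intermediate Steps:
p(H, R) = 21 (p(H, R) = 6 - 3*(-5) = 6 + 15 = 21)
-36924 - p(-129, 145) = -36924 - 1*21 = -36924 - 21 = -36945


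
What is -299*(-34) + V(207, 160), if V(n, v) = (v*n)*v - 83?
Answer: 5309283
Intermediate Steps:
V(n, v) = -83 + n*v**2 (V(n, v) = (n*v)*v - 83 = n*v**2 - 83 = -83 + n*v**2)
-299*(-34) + V(207, 160) = -299*(-34) + (-83 + 207*160**2) = 10166 + (-83 + 207*25600) = 10166 + (-83 + 5299200) = 10166 + 5299117 = 5309283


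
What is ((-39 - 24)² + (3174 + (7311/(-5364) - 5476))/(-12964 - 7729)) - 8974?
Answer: -185176297007/36999084 ≈ -5004.9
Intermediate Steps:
((-39 - 24)² + (3174 + (7311/(-5364) - 5476))/(-12964 - 7729)) - 8974 = ((-63)² + (3174 + (7311*(-1/5364) - 5476))/(-20693)) - 8974 = (3969 + (3174 + (-2437/1788 - 5476))*(-1/20693)) - 8974 = (3969 + (3174 - 9793525/1788)*(-1/20693)) - 8974 = (3969 - 4118413/1788*(-1/20693)) - 8974 = (3969 + 4118413/36999084) - 8974 = 146853482809/36999084 - 8974 = -185176297007/36999084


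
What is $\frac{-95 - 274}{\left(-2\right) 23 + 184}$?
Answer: $- \frac{123}{46} \approx -2.6739$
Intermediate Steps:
$\frac{-95 - 274}{\left(-2\right) 23 + 184} = - \frac{369}{-46 + 184} = - \frac{369}{138} = \left(-369\right) \frac{1}{138} = - \frac{123}{46}$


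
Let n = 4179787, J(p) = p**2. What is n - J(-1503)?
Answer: 1920778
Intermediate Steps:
n - J(-1503) = 4179787 - 1*(-1503)**2 = 4179787 - 1*2259009 = 4179787 - 2259009 = 1920778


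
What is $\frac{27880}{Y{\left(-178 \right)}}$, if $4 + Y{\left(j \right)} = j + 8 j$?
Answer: $- \frac{13940}{803} \approx -17.36$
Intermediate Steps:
$Y{\left(j \right)} = -4 + 9 j$ ($Y{\left(j \right)} = -4 + \left(j + 8 j\right) = -4 + 9 j$)
$\frac{27880}{Y{\left(-178 \right)}} = \frac{27880}{-4 + 9 \left(-178\right)} = \frac{27880}{-4 - 1602} = \frac{27880}{-1606} = 27880 \left(- \frac{1}{1606}\right) = - \frac{13940}{803}$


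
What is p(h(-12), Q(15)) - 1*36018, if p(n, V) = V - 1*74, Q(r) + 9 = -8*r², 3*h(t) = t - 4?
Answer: -37901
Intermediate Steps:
h(t) = -4/3 + t/3 (h(t) = (t - 4)/3 = (-4 + t)/3 = -4/3 + t/3)
Q(r) = -9 - 8*r²
p(n, V) = -74 + V (p(n, V) = V - 74 = -74 + V)
p(h(-12), Q(15)) - 1*36018 = (-74 + (-9 - 8*15²)) - 1*36018 = (-74 + (-9 - 8*225)) - 36018 = (-74 + (-9 - 1800)) - 36018 = (-74 - 1809) - 36018 = -1883 - 36018 = -37901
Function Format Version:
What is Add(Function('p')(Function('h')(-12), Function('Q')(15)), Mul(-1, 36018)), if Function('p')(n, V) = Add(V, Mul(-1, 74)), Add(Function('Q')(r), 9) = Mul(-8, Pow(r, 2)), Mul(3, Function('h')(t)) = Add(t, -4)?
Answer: -37901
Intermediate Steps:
Function('h')(t) = Add(Rational(-4, 3), Mul(Rational(1, 3), t)) (Function('h')(t) = Mul(Rational(1, 3), Add(t, -4)) = Mul(Rational(1, 3), Add(-4, t)) = Add(Rational(-4, 3), Mul(Rational(1, 3), t)))
Function('Q')(r) = Add(-9, Mul(-8, Pow(r, 2)))
Function('p')(n, V) = Add(-74, V) (Function('p')(n, V) = Add(V, -74) = Add(-74, V))
Add(Function('p')(Function('h')(-12), Function('Q')(15)), Mul(-1, 36018)) = Add(Add(-74, Add(-9, Mul(-8, Pow(15, 2)))), Mul(-1, 36018)) = Add(Add(-74, Add(-9, Mul(-8, 225))), -36018) = Add(Add(-74, Add(-9, -1800)), -36018) = Add(Add(-74, -1809), -36018) = Add(-1883, -36018) = -37901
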